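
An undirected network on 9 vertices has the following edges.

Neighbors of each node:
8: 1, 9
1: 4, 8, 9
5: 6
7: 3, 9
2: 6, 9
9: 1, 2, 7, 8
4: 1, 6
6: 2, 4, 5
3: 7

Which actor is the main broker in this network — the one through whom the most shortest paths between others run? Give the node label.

Unnormalized betweenness of each node: 1:5, 2:7, 3:0, 4:3, 5:0, 6:8, 7:7, 8:0, 9:15.
9 has the largest value, 15, making it the main broker — the node through which the most shortest paths run.

9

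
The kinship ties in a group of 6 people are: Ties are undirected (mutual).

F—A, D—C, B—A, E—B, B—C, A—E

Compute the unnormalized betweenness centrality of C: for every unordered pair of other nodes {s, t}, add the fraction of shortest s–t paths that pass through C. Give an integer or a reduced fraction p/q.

Pairs whose geodesics pass through C — F–D: 1; E–D: 1; A–D: 1; B–D: 1.
All other pairs contribute 0.
Summing the contributions gives betweenness(C) = 4.

4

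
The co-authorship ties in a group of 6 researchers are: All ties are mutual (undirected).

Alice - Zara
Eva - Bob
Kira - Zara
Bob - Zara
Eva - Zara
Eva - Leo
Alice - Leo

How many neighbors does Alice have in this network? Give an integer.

Alice is directly tied to Leo and Zara. That is 2 neighbors, so the degree of Alice is 2.

2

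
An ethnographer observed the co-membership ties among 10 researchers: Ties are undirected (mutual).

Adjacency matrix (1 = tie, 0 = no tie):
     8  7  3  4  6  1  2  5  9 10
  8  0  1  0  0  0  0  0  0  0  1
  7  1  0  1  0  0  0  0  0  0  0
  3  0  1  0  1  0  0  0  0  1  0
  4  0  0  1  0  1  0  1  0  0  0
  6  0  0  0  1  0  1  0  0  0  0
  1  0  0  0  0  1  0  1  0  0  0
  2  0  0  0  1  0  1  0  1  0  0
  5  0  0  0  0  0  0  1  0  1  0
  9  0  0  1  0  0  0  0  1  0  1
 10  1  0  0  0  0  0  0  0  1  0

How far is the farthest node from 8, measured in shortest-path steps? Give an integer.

Distances from 8: 1:5, 2:4, 3:2, 4:3, 5:3, 6:4, 7:1, 9:2, 10:1.
The largest is 5 (to 1), so the eccentricity of 8 is 5.

5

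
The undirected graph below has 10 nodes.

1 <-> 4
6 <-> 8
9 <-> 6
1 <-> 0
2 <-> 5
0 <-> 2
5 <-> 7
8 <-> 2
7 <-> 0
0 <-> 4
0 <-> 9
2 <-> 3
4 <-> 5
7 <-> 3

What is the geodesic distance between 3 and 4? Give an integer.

3

One shortest route is 3 – 7 – 0 – 4, which uses 3 edges, and at distance 2 from 3 we only reach {0, 5, 8}, which does not include 4. So d(3,4) = 3.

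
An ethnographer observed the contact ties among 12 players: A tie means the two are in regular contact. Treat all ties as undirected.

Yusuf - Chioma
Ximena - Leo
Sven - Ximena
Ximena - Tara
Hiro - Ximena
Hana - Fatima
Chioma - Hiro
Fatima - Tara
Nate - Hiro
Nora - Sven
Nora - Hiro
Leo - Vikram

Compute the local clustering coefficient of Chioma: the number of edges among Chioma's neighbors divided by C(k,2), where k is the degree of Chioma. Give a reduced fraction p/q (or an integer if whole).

Chioma's neighbors: Hiro and Yusuf (k = 2).
Possible neighbor pairs: C(2,2) = 1. Edges among them: none → e = 0.
Clustering(Chioma) = 0/1.

0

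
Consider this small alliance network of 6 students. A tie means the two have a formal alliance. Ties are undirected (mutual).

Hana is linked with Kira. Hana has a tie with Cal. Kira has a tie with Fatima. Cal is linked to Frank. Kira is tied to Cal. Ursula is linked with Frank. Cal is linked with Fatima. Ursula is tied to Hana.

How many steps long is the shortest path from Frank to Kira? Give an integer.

2

One shortest route is Frank – Cal – Kira, which uses 2 edges, and Frank and Kira are not directly tied, so nothing shorter exists. So d(Frank,Kira) = 2.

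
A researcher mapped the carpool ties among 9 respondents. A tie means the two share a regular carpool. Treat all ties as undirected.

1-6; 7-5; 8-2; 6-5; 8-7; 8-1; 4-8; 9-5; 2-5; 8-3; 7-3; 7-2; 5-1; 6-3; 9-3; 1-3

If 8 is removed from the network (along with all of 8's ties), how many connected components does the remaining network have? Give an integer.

2

Without 8, the remaining ties split the others into: {1, 2, 3, 5, 6, 7, 9}; {4}.
That's 2 separate components.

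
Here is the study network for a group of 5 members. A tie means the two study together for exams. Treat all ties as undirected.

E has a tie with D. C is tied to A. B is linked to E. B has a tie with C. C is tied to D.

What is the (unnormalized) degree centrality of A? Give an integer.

1

A is directly tied to C. That is 1 neighbor, so the degree of A is 1.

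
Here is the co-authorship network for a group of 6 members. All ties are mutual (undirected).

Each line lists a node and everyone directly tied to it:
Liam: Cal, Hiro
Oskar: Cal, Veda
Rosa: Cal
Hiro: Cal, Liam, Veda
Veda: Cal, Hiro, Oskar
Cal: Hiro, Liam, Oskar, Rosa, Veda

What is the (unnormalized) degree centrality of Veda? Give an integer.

3

Veda is directly tied to Cal, Hiro, and Oskar. That is 3 neighbors, so the degree of Veda is 3.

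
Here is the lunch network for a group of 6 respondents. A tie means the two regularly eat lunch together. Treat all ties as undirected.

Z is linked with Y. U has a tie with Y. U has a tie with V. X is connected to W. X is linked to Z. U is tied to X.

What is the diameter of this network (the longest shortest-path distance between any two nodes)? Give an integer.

3

Eccentricity of each node (its greatest distance to any other): U:2, V:3, W:3, X:2, Y:3, Z:3.
The maximum eccentricity is 3, realized for instance by the pair V–Z via V – U – X – Z. So the diameter is 3.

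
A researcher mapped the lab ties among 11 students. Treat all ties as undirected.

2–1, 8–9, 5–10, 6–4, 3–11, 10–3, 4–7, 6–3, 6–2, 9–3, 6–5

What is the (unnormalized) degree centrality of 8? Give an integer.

1

8 is directly tied to 9. That is 1 neighbor, so the degree of 8 is 1.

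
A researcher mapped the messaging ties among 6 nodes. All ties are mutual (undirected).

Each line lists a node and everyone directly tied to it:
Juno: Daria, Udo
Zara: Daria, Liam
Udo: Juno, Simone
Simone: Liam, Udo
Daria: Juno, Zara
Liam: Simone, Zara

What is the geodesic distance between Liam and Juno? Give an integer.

3

One shortest route is Liam – Simone – Udo – Juno, which uses 3 edges, and at distance 2 from Liam we only reach {Daria, Udo}, which does not include Juno. So d(Liam,Juno) = 3.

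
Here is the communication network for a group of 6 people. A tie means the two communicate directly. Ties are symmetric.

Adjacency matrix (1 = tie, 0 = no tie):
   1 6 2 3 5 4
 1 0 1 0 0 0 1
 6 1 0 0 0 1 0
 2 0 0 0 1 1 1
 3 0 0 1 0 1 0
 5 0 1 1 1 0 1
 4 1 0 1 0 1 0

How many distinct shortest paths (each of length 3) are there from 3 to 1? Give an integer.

3

The shortest distance is 3. The length-3 paths are: 3–5–6–1; 3–2–4–1; 3–5–4–1.
That gives 3 distinct shortest paths.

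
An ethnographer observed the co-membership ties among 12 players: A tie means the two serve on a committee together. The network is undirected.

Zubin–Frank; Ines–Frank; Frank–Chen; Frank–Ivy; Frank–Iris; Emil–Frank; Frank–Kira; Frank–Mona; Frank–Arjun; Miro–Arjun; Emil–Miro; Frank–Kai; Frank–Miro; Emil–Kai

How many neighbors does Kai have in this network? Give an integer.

2

Kai is directly tied to Emil and Frank. That is 2 neighbors, so the degree of Kai is 2.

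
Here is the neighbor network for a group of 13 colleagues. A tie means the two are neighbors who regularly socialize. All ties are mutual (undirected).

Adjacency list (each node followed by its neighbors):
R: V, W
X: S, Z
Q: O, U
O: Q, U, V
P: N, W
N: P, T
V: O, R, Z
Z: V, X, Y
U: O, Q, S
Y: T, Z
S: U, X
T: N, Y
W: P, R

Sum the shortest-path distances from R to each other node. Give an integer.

31

Distances from R: N:3, O:2, P:2, Q:3, S:4, T:4, U:3, V:1, W:1, X:3, Y:3, Z:2.
Sum = 3 + 2 + 2 + 3 + 4 + 4 + 3 + 1 + 1 + 3 + 3 + 2 = 31.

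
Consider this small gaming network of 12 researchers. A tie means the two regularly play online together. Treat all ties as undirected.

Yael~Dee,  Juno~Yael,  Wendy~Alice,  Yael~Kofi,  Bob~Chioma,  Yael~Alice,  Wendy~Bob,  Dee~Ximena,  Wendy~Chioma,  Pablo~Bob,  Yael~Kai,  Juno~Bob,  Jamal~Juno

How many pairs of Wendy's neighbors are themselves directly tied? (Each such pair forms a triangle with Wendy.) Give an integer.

Wendy's neighbors: Alice, Bob, and Chioma.
Neighbor pairs that are themselves tied: Wendy–Bob–Chioma. Each forms one triangle with Wendy, for 1 in total.

1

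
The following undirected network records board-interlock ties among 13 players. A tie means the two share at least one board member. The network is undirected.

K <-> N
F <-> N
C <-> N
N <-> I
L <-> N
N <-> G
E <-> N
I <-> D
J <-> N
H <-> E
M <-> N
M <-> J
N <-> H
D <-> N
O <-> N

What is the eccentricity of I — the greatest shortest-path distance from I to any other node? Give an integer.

2

Distances from I: C:2, D:1, E:2, F:2, G:2, H:2, J:2, K:2, L:2, M:2, N:1, O:2.
The largest is 2 (to M, J, K, O, G, H, L, C, F, and E), so the eccentricity of I is 2.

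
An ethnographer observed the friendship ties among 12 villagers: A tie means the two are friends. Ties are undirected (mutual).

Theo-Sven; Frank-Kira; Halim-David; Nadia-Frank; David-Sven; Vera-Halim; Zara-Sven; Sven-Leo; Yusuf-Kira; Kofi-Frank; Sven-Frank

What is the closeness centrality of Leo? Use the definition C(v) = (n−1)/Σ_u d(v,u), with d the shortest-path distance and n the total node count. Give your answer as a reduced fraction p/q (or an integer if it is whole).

11/29

Distances from Leo: David:2, Frank:2, Halim:3, Kira:3, Kofi:3, Nadia:3, Sven:1, Theo:2, Vera:4, Yusuf:4, Zara:2. Sum = 29.
n = 12, so closeness = 11/29.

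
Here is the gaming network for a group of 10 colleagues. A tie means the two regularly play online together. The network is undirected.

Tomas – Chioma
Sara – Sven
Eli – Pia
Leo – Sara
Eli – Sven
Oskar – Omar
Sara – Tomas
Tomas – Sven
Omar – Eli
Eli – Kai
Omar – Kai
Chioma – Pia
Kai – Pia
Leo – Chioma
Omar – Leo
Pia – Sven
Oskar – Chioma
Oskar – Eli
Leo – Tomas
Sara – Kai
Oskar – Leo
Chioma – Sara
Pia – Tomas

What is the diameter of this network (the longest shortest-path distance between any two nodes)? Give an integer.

Eccentricity of each node (its greatest distance to any other): Chioma:2, Eli:2, Kai:2, Leo:2, Omar:2, Oskar:2, Pia:2, Sara:2, Sven:2, Tomas:2.
The maximum eccentricity is 2, realized for instance by the pair Eli–Chioma via Eli – Pia – Chioma. So the diameter is 2.

2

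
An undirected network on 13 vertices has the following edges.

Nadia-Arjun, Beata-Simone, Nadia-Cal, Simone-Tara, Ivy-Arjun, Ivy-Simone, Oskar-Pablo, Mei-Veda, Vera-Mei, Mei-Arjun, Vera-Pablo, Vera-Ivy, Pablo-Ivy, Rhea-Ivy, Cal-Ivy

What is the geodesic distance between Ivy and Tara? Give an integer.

2

One shortest route is Ivy – Simone – Tara, which uses 2 edges, and Ivy and Tara are not directly tied, so nothing shorter exists. So d(Ivy,Tara) = 2.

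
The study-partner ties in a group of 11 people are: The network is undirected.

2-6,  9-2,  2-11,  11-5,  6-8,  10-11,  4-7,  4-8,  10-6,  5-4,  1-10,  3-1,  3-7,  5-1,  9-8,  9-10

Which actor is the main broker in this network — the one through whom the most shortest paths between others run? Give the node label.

Unnormalized betweenness of each node: 1:33/4, 2:67/30, 3:2, 4:271/30, 5:31/5, 6:209/60, 7:2, 8:20/3, 9:209/60, 10:99/10, 11:19/4.
10 has the largest value, 99/10, making it the main broker — the node through which the most shortest paths run.

10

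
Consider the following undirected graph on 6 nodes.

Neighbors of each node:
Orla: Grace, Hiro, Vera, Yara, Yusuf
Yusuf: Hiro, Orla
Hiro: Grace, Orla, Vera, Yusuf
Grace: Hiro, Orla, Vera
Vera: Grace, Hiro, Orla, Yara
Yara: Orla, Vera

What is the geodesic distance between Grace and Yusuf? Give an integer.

One shortest route is Grace – Hiro – Yusuf, which uses 2 edges, and Grace and Yusuf are not directly tied, so nothing shorter exists. So d(Grace,Yusuf) = 2.

2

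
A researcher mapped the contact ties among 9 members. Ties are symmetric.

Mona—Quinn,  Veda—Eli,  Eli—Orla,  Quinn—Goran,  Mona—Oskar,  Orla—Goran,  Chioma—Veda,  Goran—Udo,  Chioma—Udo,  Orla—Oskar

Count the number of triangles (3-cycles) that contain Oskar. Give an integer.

0

Oskar's neighbors are Mona and Orla, but none of them are tied to each other, so no triangle contains Oskar.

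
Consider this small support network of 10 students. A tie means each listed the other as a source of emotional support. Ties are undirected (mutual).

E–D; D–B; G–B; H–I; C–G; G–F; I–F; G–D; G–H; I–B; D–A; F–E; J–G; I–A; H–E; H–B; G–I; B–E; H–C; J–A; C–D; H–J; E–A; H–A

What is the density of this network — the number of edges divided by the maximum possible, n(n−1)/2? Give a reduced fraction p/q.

8/15

There are 24 edges and 10 nodes, so the maximum possible is C(10,2) = 45.
Density = 24/45 = 8/15.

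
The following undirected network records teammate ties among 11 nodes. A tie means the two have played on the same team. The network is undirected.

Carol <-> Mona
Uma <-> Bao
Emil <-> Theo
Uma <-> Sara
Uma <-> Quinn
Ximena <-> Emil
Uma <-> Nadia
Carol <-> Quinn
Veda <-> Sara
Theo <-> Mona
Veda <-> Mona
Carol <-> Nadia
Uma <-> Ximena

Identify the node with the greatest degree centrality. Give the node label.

Degrees — Bao:1, Carol:3, Emil:2, Mona:3, Nadia:2, Quinn:2, Sara:2, Theo:2, Uma:5, Veda:2, Ximena:2.
The maximum is 5, attained only by Uma.

Uma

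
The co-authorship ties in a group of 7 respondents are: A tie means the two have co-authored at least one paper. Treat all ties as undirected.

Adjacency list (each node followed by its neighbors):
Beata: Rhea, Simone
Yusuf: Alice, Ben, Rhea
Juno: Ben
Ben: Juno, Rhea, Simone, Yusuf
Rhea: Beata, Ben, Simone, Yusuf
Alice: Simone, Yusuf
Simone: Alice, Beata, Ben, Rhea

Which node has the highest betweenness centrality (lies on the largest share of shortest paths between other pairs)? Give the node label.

Unnormalized betweenness of each node: Alice:1/3, Beata:0, Ben:16/3, Juno:0, Rhea:7/3, Simone:7/2, Yusuf:3/2.
Ben has the largest value, 16/3, making it the main broker — the node through which the most shortest paths run.

Ben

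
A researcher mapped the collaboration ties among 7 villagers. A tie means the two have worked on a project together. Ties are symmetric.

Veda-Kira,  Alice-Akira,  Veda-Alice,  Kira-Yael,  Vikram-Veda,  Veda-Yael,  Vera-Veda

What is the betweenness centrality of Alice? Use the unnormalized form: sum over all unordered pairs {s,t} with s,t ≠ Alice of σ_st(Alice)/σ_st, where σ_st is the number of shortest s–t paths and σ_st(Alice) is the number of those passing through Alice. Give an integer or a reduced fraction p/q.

Pairs whose geodesics pass through Alice — Vera–Akira: 1; Vikram–Akira: 1; Kira–Akira: 1; Akira–Yael: 1; Akira–Veda: 1.
All other pairs contribute 0.
Summing the contributions gives betweenness(Alice) = 5.

5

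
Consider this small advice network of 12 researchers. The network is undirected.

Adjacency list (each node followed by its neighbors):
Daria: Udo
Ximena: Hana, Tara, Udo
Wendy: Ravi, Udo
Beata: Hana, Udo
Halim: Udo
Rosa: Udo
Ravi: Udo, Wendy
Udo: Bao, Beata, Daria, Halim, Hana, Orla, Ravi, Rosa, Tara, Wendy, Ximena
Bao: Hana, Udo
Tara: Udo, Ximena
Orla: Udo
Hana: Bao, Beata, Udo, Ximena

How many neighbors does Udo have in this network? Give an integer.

Udo is directly tied to Bao, Beata, Daria, Halim, Hana, Orla, Ravi, Rosa, Tara, Wendy, and Ximena. That is 11 neighbors, so the degree of Udo is 11.

11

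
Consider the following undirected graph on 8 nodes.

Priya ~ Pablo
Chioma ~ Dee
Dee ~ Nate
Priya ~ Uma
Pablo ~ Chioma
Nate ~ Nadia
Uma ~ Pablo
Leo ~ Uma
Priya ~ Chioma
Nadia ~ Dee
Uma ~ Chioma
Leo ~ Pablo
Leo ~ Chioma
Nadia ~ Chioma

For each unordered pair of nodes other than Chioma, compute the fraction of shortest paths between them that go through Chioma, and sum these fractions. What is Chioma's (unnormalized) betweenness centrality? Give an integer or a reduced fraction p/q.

Pairs whose geodesics pass through Chioma — Nadia–Uma: 1; Nadia–Leo: 1; Nadia–Priya: 1; Nadia–Pablo: 1; Nate–Uma: 2/2; Nate–Leo: 2/2; Nate–Priya: 2/2; Nate–Pablo: 2/2; Dee–Uma: 1; Dee–Leo: 1; Dee–Priya: 1; Dee–Pablo: 1; Leo–Priya: 1/3.
All other pairs contribute 0.
Summing the contributions gives betweenness(Chioma) = 37/3.

37/3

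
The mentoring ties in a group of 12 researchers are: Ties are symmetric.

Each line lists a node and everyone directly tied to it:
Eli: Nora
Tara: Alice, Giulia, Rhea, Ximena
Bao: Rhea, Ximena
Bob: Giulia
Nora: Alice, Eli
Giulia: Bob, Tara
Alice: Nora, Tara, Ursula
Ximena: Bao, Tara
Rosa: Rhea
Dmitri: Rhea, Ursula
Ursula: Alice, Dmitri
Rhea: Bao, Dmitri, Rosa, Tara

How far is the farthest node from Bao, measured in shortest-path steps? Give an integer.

5

Distances from Bao: Alice:3, Bob:4, Dmitri:2, Eli:5, Giulia:3, Nora:4, Rhea:1, Rosa:2, Tara:2, Ursula:3, Ximena:1.
The largest is 5 (to Eli), so the eccentricity of Bao is 5.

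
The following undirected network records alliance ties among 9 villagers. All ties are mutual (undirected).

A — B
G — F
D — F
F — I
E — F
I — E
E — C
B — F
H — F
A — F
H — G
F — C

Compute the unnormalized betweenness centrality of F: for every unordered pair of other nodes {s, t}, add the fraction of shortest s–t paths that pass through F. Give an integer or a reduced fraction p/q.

47/2

Pairs whose geodesics pass through F — A–I: 1; A–D: 1; A–H: 1; A–G: 1; A–E: 1; A–C: 1; I–D: 1; I–H: 1; I–G: 1; I–B: 1; I–C: 1/2; D–H: 1; D–G: 1; D–E: 1 … (+10 more pairs).
All other pairs contribute 0.
Summing the contributions gives betweenness(F) = 47/2.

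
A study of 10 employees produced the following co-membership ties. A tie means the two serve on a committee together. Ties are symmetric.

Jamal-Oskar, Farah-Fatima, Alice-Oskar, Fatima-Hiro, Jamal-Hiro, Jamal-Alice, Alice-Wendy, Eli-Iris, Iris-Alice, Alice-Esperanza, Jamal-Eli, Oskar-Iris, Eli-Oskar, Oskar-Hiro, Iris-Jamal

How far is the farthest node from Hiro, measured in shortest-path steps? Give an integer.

Distances from Hiro: Alice:2, Eli:2, Esperanza:3, Farah:2, Fatima:1, Iris:2, Jamal:1, Oskar:1, Wendy:3.
The largest is 3 (to Wendy and Esperanza), so the eccentricity of Hiro is 3.

3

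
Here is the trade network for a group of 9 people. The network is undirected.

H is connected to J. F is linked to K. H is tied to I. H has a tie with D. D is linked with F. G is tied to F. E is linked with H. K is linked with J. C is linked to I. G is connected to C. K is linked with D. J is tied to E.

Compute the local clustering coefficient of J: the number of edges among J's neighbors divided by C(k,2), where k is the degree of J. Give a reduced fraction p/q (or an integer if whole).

J's neighbors: E, H, and K (k = 3).
Possible neighbor pairs: C(3,2) = 3. Edges among them: E–H → e = 1.
Clustering(J) = 1/3.

1/3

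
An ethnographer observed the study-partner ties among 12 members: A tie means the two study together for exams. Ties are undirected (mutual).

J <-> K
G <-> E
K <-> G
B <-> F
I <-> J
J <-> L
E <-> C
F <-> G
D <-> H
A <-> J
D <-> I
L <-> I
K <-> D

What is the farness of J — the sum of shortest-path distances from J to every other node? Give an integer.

25

Distances from J: A:1, B:4, C:4, D:2, E:3, F:3, G:2, H:3, I:1, K:1, L:1.
Sum = 1 + 4 + 4 + 2 + 3 + 3 + 2 + 3 + 1 + 1 + 1 = 25.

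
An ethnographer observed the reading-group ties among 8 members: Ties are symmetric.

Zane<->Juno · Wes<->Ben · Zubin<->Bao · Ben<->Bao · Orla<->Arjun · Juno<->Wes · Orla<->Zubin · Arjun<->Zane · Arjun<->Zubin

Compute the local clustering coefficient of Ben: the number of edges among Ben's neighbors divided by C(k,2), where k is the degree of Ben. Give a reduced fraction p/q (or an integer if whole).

0

Ben's neighbors: Bao and Wes (k = 2).
Possible neighbor pairs: C(2,2) = 1. Edges among them: none → e = 0.
Clustering(Ben) = 0/1.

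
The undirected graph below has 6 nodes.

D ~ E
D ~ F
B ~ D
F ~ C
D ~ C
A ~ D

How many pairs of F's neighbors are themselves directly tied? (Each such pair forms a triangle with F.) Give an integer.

1

F's neighbors: C and D.
Neighbor pairs that are themselves tied: F–C–D. Each forms one triangle with F, for 1 in total.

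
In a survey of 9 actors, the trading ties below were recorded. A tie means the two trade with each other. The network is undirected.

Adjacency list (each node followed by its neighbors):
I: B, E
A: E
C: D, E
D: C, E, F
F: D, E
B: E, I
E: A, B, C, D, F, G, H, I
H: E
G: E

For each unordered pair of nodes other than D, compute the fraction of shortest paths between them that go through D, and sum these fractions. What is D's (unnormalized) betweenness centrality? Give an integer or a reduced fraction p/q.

1/2

Pairs whose geodesics pass through D — C–F: 1/2.
All other pairs contribute 0.
Summing the contributions gives betweenness(D) = 1/2.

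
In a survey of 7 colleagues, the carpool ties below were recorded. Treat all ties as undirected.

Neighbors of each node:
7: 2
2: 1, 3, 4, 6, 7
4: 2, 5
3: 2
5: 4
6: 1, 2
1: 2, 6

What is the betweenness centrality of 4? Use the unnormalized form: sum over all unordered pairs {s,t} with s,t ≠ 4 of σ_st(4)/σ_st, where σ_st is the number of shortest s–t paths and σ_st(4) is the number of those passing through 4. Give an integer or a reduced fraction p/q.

5

Pairs whose geodesics pass through 4 — 7–5: 1; 1–5: 1; 3–5: 1; 2–5: 1; 6–5: 1.
All other pairs contribute 0.
Summing the contributions gives betweenness(4) = 5.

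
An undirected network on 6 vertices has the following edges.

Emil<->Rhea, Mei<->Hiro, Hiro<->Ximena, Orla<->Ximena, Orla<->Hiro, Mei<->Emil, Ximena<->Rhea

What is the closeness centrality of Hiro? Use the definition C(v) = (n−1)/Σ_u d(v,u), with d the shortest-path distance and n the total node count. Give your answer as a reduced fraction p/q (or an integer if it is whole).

5/7

Distances from Hiro: Emil:2, Mei:1, Orla:1, Rhea:2, Ximena:1. Sum = 7.
n = 6, so closeness = 5/7.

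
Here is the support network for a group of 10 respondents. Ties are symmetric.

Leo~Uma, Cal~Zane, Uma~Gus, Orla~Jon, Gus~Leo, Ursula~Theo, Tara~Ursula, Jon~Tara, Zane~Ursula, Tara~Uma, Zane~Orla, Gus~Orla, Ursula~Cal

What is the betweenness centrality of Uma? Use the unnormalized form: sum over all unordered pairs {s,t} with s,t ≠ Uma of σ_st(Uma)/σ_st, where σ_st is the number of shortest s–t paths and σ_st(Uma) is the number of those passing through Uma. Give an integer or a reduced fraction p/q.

Pairs whose geodesics pass through Uma — Leo–Tara: 1; Leo–Jon: 1/2; Leo–Theo: 1; Leo–Ursula: 1; Leo–Cal: 1/2; Gus–Tara: 1; Gus–Theo: 1/2; Gus–Ursula: 1/2.
All other pairs contribute 0.
Summing the contributions gives betweenness(Uma) = 6.

6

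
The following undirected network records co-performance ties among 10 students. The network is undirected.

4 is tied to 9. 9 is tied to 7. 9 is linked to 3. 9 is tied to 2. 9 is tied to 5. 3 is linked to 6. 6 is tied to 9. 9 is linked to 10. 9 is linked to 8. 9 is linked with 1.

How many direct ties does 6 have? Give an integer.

6 is directly tied to 3 and 9. That is 2 neighbors, so the degree of 6 is 2.

2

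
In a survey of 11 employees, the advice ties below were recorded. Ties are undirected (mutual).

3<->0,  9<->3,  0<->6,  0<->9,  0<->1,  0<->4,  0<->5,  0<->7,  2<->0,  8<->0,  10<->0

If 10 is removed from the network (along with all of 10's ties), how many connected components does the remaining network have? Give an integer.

10's neighbors (0) remain reachable from one another through other ties, so the rest of the network stays in one piece.

1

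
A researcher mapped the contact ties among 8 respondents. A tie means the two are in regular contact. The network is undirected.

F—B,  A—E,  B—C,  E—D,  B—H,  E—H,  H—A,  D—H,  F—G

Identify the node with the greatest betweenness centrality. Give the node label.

B

Unnormalized betweenness of each node: A:0, B:14, C:0, D:0, E:1/2, F:6, G:0, H:25/2.
B has the largest value, 14, making it the main broker — the node through which the most shortest paths run.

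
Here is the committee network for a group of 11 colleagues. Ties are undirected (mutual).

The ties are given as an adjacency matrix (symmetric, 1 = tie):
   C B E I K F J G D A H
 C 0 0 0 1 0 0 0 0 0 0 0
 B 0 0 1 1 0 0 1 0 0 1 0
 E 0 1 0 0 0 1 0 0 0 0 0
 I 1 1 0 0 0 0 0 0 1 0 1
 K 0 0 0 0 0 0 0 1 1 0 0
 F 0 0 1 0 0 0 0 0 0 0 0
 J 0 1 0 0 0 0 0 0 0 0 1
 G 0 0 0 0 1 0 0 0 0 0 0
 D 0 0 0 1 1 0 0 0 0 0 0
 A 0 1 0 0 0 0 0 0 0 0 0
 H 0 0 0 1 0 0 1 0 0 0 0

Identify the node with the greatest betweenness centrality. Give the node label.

Unnormalized betweenness of each node: A:0, B:51/2, C:0, D:16, E:9, F:0, G:0, H:5/2, I:29, J:2, K:9.
I has the largest value, 29, making it the main broker — the node through which the most shortest paths run.

I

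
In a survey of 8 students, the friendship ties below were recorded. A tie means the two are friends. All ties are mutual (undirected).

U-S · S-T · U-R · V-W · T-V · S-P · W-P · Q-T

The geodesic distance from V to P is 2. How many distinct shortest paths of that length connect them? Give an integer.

1

The shortest distance is 2, and the only length-2 path is V–W–P. So there is exactly 1 shortest path.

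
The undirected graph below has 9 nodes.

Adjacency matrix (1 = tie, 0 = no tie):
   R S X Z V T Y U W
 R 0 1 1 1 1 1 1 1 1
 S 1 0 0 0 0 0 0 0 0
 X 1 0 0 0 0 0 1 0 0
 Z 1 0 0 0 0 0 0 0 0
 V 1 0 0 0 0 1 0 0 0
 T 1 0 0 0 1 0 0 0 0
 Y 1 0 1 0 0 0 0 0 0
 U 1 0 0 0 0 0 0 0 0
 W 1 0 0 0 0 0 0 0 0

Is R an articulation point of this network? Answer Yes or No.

Yes

Removing R leaves {S} with no path to {X and Y}, so the network splits into 6 components. R is a cut vertex.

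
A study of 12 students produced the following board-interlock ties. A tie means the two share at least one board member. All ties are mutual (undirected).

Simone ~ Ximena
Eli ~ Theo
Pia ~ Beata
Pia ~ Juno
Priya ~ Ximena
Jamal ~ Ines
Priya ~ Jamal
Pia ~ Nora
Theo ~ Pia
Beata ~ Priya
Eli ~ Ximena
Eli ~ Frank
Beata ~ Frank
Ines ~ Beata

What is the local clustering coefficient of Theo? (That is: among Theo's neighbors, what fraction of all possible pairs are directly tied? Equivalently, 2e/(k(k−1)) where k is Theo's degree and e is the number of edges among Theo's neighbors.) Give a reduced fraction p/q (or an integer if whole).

Theo's neighbors: Eli and Pia (k = 2).
Possible neighbor pairs: C(2,2) = 1. Edges among them: none → e = 0.
Clustering(Theo) = 0/1.

0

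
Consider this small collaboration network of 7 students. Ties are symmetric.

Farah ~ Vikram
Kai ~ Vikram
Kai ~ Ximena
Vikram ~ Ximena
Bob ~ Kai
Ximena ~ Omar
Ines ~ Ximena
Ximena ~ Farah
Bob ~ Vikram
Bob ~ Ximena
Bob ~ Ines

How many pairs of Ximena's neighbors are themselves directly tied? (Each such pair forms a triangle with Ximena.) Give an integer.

5

Ximena's neighbors: Bob, Farah, Ines, Kai, Omar, and Vikram.
Neighbor pairs that are themselves tied: Ximena–Bob–Ines; Ximena–Bob–Kai; Ximena–Bob–Vikram; Ximena–Farah–Vikram; Ximena–Kai–Vikram. Each forms one triangle with Ximena, for 5 in total.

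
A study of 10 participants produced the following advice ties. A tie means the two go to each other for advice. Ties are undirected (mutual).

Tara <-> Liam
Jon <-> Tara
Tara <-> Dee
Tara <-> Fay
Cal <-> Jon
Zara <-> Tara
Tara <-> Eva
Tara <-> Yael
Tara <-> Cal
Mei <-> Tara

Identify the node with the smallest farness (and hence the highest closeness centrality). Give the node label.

Farness (sum of distances to all others) for each node — Cal:16, Dee:17, Eva:17, Fay:17, Jon:16, Liam:17, Mei:17, Tara:9, Yael:17, Zara:17.
The smallest farness is 9, for Tara, so Tara has the highest closeness.

Tara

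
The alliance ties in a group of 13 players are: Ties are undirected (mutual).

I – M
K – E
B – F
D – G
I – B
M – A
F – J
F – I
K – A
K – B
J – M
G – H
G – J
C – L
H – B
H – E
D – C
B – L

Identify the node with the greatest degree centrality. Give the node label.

B

Degrees — A:2, B:5, C:2, D:2, E:2, F:3, G:3, H:3, I:3, J:3, K:3, L:2, M:3.
The maximum is 5, attained only by B.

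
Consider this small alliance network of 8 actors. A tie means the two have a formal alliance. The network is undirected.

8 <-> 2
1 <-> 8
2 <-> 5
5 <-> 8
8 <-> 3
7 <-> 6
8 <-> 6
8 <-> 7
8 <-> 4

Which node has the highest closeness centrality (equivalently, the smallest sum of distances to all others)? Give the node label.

8

Farness (sum of distances to all others) for each node — 1:13, 2:12, 3:13, 4:13, 5:12, 6:12, 7:12, 8:7.
The smallest farness is 7, for 8, so 8 has the highest closeness.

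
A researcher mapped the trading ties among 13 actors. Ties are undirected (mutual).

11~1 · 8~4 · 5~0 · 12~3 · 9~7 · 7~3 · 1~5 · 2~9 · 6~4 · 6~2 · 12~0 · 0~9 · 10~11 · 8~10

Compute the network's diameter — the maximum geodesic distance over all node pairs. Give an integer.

6

Eccentricity of each node (its greatest distance to any other): 0:5, 1:5, 2:5, 3:6, 4:5, 5:5, 6:5, 7:6, 8:6, 9:5, 10:6, 11:5, 12:6.
The maximum eccentricity is 6, realized for instance by the pair 12–8 via 12 – 0 – 9 – 2 – 6 – 4 – 8. So the diameter is 6.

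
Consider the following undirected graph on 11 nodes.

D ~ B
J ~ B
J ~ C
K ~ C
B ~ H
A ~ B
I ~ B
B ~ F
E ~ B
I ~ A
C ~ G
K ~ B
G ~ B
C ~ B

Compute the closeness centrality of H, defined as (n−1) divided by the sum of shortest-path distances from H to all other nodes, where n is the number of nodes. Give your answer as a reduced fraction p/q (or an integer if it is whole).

Distances from H: A:2, B:1, C:2, D:2, E:2, F:2, G:2, I:2, J:2, K:2. Sum = 19.
n = 11, so closeness = 10/19.

10/19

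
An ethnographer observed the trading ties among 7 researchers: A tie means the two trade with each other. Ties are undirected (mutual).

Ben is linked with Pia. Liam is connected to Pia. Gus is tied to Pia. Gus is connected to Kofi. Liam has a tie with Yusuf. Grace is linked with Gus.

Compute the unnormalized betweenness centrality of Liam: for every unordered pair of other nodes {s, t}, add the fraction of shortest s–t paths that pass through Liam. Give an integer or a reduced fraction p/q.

5

Pairs whose geodesics pass through Liam — Kofi–Yusuf: 1; Grace–Yusuf: 1; Gus–Yusuf: 1; Yusuf–Ben: 1; Yusuf–Pia: 1.
All other pairs contribute 0.
Summing the contributions gives betweenness(Liam) = 5.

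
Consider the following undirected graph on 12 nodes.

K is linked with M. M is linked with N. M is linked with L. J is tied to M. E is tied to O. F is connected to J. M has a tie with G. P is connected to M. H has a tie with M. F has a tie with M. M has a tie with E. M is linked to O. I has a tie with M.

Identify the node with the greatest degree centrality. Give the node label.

Degrees — E:2, F:2, G:1, H:1, I:1, J:2, K:1, L:1, M:11, N:1, O:2, P:1.
The maximum is 11, attained only by M.

M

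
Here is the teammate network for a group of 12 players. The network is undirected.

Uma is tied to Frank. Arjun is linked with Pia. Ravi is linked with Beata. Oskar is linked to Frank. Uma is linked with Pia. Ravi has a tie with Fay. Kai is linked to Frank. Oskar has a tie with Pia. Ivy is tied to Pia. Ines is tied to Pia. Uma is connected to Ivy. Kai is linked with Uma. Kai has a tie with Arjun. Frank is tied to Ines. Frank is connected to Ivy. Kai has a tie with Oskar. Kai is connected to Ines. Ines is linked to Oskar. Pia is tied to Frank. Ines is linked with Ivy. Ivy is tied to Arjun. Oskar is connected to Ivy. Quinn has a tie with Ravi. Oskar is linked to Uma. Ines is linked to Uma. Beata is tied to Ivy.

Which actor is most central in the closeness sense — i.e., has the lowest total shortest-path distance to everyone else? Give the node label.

Ivy

Farness (sum of distances to all others) for each node — Arjun:24, Beata:21, Fay:37, Frank:21, Ines:21, Ivy:17, Kai:26, Oskar:21, Pia:21, Quinn:37, Ravi:27, Uma:21.
The smallest farness is 17, for Ivy, so Ivy has the highest closeness.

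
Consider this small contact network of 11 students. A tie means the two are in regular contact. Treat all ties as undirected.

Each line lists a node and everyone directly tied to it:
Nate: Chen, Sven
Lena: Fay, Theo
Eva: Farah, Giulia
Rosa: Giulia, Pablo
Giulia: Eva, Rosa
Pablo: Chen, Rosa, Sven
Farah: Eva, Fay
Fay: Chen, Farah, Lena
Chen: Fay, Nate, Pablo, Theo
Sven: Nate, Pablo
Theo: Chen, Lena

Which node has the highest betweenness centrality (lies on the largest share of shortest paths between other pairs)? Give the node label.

Chen

Unnormalized betweenness of each node: Chen:20, Eva:4, Farah:7, Fay:27/2, Giulia:4, Lena:3/2, Nate:5/2, Pablo:27/2, Rosa:7, Sven:3/2, Theo:5/2.
Chen has the largest value, 20, making it the main broker — the node through which the most shortest paths run.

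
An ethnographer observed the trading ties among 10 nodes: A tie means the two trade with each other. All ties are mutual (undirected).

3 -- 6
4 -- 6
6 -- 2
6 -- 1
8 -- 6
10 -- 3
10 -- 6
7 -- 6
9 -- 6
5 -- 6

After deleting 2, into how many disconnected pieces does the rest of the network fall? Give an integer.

2's neighbors (6) remain reachable from one another through other ties, so the rest of the network stays in one piece.

1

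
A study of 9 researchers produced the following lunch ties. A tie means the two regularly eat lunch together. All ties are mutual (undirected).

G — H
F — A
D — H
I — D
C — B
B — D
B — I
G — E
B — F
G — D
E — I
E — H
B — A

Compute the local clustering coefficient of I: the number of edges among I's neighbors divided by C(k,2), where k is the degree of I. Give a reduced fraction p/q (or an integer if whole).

1/3

I's neighbors: B, D, and E (k = 3).
Possible neighbor pairs: C(3,2) = 3. Edges among them: B–D → e = 1.
Clustering(I) = 1/3.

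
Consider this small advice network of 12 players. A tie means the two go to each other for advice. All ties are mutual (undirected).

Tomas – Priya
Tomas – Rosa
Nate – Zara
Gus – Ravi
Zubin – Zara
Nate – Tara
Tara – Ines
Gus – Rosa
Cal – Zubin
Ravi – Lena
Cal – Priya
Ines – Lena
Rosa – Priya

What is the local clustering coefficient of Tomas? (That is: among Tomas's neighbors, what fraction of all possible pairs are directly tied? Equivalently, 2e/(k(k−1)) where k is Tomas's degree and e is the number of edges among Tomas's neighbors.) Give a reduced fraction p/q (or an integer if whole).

Tomas's neighbors: Priya and Rosa (k = 2).
Possible neighbor pairs: C(2,2) = 1. Edges among them: Priya–Rosa → e = 1.
Clustering(Tomas) = 1/1.

1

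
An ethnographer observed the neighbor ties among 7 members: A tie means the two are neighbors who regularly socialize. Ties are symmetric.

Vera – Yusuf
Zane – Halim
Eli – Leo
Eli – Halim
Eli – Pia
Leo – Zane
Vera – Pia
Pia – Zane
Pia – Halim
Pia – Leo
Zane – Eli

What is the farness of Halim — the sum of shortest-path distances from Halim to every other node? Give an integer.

Distances from Halim: Eli:1, Leo:2, Pia:1, Vera:2, Yusuf:3, Zane:1.
Sum = 1 + 2 + 1 + 2 + 3 + 1 = 10.

10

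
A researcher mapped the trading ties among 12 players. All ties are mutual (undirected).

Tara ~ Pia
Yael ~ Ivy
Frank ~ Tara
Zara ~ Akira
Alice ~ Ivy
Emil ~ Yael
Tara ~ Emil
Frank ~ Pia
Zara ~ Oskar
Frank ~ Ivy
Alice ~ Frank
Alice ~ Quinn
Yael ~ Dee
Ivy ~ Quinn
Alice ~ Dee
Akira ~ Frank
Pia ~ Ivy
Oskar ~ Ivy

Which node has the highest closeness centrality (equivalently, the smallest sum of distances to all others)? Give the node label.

Ivy

Farness (sum of distances to all others) for each node — Akira:24, Alice:20, Dee:26, Emil:26, Frank:17, Ivy:16, Oskar:23, Pia:21, Quinn:24, Tara:23, Yael:21, Zara:29.
The smallest farness is 16, for Ivy, so Ivy has the highest closeness.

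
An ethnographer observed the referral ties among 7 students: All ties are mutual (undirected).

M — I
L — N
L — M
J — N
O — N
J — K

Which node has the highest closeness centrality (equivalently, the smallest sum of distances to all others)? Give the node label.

N

Farness (sum of distances to all others) for each node — I:19, J:13, K:18, L:11, M:14, N:10, O:15.
The smallest farness is 10, for N, so N has the highest closeness.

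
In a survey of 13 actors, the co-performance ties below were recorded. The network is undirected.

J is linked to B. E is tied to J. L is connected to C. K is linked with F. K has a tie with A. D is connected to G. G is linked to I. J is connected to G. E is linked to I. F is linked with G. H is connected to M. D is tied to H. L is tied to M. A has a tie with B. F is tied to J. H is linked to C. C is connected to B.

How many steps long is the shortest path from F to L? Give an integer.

4

One shortest route is F – J – B – C – L, which uses 4 edges, and at distance 3 from F we only reach {C, H}, which does not include L. So d(F,L) = 4.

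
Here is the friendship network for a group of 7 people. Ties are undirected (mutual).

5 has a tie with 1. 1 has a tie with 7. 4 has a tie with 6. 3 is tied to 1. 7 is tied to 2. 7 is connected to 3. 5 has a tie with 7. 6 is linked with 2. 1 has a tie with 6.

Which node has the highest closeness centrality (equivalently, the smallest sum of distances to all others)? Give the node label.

1

Farness (sum of distances to all others) for each node — 1:8, 2:10, 3:11, 4:14, 5:11, 6:9, 7:9.
The smallest farness is 8, for 1, so 1 has the highest closeness.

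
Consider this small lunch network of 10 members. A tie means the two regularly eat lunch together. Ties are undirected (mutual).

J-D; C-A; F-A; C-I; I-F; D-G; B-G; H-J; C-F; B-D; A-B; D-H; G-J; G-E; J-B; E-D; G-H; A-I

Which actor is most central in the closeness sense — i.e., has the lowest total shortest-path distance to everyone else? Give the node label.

B

Farness (sum of distances to all others) for each node — A:16, B:14, C:22, D:16, E:23, F:22, G:16, H:22, I:22, J:17.
The smallest farness is 14, for B, so B has the highest closeness.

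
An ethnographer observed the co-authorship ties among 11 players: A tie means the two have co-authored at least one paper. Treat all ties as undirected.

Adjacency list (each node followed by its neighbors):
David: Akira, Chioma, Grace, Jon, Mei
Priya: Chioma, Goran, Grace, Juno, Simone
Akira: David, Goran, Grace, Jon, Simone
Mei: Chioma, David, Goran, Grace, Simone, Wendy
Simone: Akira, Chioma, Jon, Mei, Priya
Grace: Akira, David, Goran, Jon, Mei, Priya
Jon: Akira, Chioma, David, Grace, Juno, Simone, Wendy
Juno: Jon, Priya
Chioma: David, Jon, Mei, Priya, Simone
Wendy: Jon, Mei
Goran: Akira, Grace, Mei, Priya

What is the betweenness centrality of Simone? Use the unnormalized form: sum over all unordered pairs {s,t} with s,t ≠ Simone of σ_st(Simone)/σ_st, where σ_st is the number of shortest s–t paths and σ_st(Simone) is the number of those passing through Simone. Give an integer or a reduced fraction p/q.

Pairs whose geodesics pass through Simone — Jon–Priya: 1/4; Jon–Mei: 1/5; Juno–Mei: 2/9; Priya–Mei: 1/4; Priya–Akira: 1/3; Priya–Wendy: 2/8; Mei–Akira: 1/4; Akira–Chioma: 1/3.
All other pairs contribute 0.
Summing the contributions gives betweenness(Simone) = 94/45.

94/45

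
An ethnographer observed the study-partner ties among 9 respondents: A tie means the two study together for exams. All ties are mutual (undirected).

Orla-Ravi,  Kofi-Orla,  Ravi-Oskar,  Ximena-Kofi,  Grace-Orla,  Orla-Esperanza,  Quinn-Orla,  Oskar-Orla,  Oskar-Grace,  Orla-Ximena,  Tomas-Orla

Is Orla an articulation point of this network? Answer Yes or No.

Yes

Removing Orla leaves {Tomas} with no path to {Grace, Oskar, and Ravi}, so the network splits into 5 components. Orla is a cut vertex.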